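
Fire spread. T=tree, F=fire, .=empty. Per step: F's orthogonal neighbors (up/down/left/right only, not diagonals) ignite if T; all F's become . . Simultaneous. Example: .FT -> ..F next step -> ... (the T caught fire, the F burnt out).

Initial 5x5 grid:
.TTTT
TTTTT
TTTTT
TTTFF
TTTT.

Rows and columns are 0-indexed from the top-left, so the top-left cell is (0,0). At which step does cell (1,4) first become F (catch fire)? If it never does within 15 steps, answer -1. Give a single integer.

Step 1: cell (1,4)='T' (+4 fires, +2 burnt)
Step 2: cell (1,4)='F' (+5 fires, +4 burnt)
  -> target ignites at step 2
Step 3: cell (1,4)='.' (+6 fires, +5 burnt)
Step 4: cell (1,4)='.' (+4 fires, +6 burnt)
Step 5: cell (1,4)='.' (+2 fires, +4 burnt)
Step 6: cell (1,4)='.' (+0 fires, +2 burnt)
  fire out at step 6

2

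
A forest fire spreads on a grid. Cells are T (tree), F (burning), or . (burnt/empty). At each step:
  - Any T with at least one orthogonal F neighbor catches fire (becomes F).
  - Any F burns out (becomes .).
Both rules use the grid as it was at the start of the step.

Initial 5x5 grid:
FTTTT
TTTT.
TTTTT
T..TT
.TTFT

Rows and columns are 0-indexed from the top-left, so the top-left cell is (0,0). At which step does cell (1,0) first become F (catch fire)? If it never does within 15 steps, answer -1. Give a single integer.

Step 1: cell (1,0)='F' (+5 fires, +2 burnt)
  -> target ignites at step 1
Step 2: cell (1,0)='.' (+6 fires, +5 burnt)
Step 3: cell (1,0)='.' (+7 fires, +6 burnt)
Step 4: cell (1,0)='.' (+1 fires, +7 burnt)
Step 5: cell (1,0)='.' (+0 fires, +1 burnt)
  fire out at step 5

1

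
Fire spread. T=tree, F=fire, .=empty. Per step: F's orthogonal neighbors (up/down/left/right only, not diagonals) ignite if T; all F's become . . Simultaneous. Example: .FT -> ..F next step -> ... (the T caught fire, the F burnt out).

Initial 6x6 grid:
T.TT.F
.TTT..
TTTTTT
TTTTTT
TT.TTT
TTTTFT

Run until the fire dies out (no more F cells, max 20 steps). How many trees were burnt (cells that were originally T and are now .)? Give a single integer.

Step 1: +3 fires, +2 burnt (F count now 3)
Step 2: +4 fires, +3 burnt (F count now 4)
Step 3: +4 fires, +4 burnt (F count now 4)
Step 4: +5 fires, +4 burnt (F count now 5)
Step 5: +4 fires, +5 burnt (F count now 4)
Step 6: +4 fires, +4 burnt (F count now 4)
Step 7: +3 fires, +4 burnt (F count now 3)
Step 8: +0 fires, +3 burnt (F count now 0)
Fire out after step 8
Initially T: 28, now '.': 35
Total burnt (originally-T cells now '.'): 27

Answer: 27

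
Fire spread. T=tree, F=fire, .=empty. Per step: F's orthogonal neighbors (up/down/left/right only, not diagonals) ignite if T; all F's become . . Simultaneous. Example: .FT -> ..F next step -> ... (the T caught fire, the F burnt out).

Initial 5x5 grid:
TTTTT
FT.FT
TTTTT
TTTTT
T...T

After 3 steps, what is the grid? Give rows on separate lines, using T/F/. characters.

Step 1: 6 trees catch fire, 2 burn out
  FTTFT
  .F..F
  FTTFT
  TTTTT
  T...T
Step 2: 8 trees catch fire, 6 burn out
  .FF.F
  .....
  .FF.F
  FTTFT
  T...T
Step 3: 4 trees catch fire, 8 burn out
  .....
  .....
  .....
  .FF.F
  F...T

.....
.....
.....
.FF.F
F...T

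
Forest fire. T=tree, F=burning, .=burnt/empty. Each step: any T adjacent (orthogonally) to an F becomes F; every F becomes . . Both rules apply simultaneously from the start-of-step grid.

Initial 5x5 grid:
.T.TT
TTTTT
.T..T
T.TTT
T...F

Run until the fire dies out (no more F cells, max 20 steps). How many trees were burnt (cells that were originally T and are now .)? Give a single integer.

Answer: 13

Derivation:
Step 1: +1 fires, +1 burnt (F count now 1)
Step 2: +2 fires, +1 burnt (F count now 2)
Step 3: +2 fires, +2 burnt (F count now 2)
Step 4: +2 fires, +2 burnt (F count now 2)
Step 5: +2 fires, +2 burnt (F count now 2)
Step 6: +1 fires, +2 burnt (F count now 1)
Step 7: +3 fires, +1 burnt (F count now 3)
Step 8: +0 fires, +3 burnt (F count now 0)
Fire out after step 8
Initially T: 15, now '.': 23
Total burnt (originally-T cells now '.'): 13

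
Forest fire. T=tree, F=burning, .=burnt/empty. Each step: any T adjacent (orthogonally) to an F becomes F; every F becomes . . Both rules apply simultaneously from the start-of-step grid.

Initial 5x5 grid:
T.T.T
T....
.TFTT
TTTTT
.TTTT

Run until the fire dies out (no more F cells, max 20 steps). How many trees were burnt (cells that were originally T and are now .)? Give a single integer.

Step 1: +3 fires, +1 burnt (F count now 3)
Step 2: +4 fires, +3 burnt (F count now 4)
Step 3: +4 fires, +4 burnt (F count now 4)
Step 4: +1 fires, +4 burnt (F count now 1)
Step 5: +0 fires, +1 burnt (F count now 0)
Fire out after step 5
Initially T: 16, now '.': 21
Total burnt (originally-T cells now '.'): 12

Answer: 12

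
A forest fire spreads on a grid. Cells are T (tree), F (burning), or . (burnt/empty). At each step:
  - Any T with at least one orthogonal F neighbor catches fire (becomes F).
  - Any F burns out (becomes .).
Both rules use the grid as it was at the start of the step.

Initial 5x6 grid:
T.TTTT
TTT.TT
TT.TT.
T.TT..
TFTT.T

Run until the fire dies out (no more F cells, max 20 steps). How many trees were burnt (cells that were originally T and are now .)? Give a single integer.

Answer: 20

Derivation:
Step 1: +2 fires, +1 burnt (F count now 2)
Step 2: +3 fires, +2 burnt (F count now 3)
Step 3: +2 fires, +3 burnt (F count now 2)
Step 4: +3 fires, +2 burnt (F count now 3)
Step 5: +3 fires, +3 burnt (F count now 3)
Step 6: +2 fires, +3 burnt (F count now 2)
Step 7: +3 fires, +2 burnt (F count now 3)
Step 8: +2 fires, +3 burnt (F count now 2)
Step 9: +0 fires, +2 burnt (F count now 0)
Fire out after step 9
Initially T: 21, now '.': 29
Total burnt (originally-T cells now '.'): 20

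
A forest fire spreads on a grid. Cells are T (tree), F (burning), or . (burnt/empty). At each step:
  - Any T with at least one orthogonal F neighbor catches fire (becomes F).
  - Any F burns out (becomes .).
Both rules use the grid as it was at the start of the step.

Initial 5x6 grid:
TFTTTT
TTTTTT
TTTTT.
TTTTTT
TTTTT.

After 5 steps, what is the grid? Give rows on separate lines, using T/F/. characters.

Step 1: 3 trees catch fire, 1 burn out
  F.FTTT
  TFTTTT
  TTTTT.
  TTTTTT
  TTTTT.
Step 2: 4 trees catch fire, 3 burn out
  ...FTT
  F.FTTT
  TFTTT.
  TTTTTT
  TTTTT.
Step 3: 5 trees catch fire, 4 burn out
  ....FT
  ...FTT
  F.FTT.
  TFTTTT
  TTTTT.
Step 4: 6 trees catch fire, 5 burn out
  .....F
  ....FT
  ...FT.
  F.FTTT
  TFTTT.
Step 5: 5 trees catch fire, 6 burn out
  ......
  .....F
  ....F.
  ...FTT
  F.FTT.

......
.....F
....F.
...FTT
F.FTT.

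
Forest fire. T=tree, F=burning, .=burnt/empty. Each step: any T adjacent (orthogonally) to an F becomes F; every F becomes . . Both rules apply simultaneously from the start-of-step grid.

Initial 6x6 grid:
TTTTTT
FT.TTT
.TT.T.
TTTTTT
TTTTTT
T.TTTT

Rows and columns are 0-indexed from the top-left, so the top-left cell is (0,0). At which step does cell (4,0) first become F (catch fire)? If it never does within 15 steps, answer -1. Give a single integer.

Step 1: cell (4,0)='T' (+2 fires, +1 burnt)
Step 2: cell (4,0)='T' (+2 fires, +2 burnt)
Step 3: cell (4,0)='T' (+3 fires, +2 burnt)
Step 4: cell (4,0)='T' (+4 fires, +3 burnt)
Step 5: cell (4,0)='F' (+5 fires, +4 burnt)
  -> target ignites at step 5
Step 6: cell (4,0)='.' (+6 fires, +5 burnt)
Step 7: cell (4,0)='.' (+5 fires, +6 burnt)
Step 8: cell (4,0)='.' (+2 fires, +5 burnt)
Step 9: cell (4,0)='.' (+1 fires, +2 burnt)
Step 10: cell (4,0)='.' (+0 fires, +1 burnt)
  fire out at step 10

5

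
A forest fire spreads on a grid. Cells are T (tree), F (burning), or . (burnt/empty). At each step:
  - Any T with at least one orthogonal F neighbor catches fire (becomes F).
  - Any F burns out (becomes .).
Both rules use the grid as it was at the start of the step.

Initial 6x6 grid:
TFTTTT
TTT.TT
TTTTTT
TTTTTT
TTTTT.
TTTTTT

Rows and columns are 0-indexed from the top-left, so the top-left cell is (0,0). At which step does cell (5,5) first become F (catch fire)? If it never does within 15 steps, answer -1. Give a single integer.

Step 1: cell (5,5)='T' (+3 fires, +1 burnt)
Step 2: cell (5,5)='T' (+4 fires, +3 burnt)
Step 3: cell (5,5)='T' (+4 fires, +4 burnt)
Step 4: cell (5,5)='T' (+6 fires, +4 burnt)
Step 5: cell (5,5)='T' (+6 fires, +6 burnt)
Step 6: cell (5,5)='T' (+5 fires, +6 burnt)
Step 7: cell (5,5)='T' (+3 fires, +5 burnt)
Step 8: cell (5,5)='T' (+1 fires, +3 burnt)
Step 9: cell (5,5)='F' (+1 fires, +1 burnt)
  -> target ignites at step 9
Step 10: cell (5,5)='.' (+0 fires, +1 burnt)
  fire out at step 10

9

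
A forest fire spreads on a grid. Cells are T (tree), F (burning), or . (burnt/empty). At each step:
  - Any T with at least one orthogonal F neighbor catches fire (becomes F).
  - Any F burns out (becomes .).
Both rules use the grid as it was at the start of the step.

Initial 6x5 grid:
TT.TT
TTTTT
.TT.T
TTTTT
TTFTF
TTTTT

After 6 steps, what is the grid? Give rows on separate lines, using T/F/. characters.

Step 1: 6 trees catch fire, 2 burn out
  TT.TT
  TTTTT
  .TT.T
  TTFTF
  TF.F.
  TTFTF
Step 2: 7 trees catch fire, 6 burn out
  TT.TT
  TTTTT
  .TF.F
  TF.F.
  F....
  TF.F.
Step 3: 5 trees catch fire, 7 burn out
  TT.TT
  TTFTF
  .F...
  F....
  .....
  F....
Step 4: 3 trees catch fire, 5 burn out
  TT.TF
  TF.F.
  .....
  .....
  .....
  .....
Step 5: 3 trees catch fire, 3 burn out
  TF.F.
  F....
  .....
  .....
  .....
  .....
Step 6: 1 trees catch fire, 3 burn out
  F....
  .....
  .....
  .....
  .....
  .....

F....
.....
.....
.....
.....
.....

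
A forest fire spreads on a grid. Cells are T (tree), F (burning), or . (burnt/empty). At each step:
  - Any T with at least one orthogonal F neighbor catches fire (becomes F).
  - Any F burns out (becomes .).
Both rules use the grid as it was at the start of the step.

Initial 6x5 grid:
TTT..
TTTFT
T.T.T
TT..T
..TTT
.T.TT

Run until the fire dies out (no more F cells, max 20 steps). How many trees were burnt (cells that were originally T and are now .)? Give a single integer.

Step 1: +2 fires, +1 burnt (F count now 2)
Step 2: +4 fires, +2 burnt (F count now 4)
Step 3: +3 fires, +4 burnt (F count now 3)
Step 4: +3 fires, +3 burnt (F count now 3)
Step 5: +3 fires, +3 burnt (F count now 3)
Step 6: +3 fires, +3 burnt (F count now 3)
Step 7: +0 fires, +3 burnt (F count now 0)
Fire out after step 7
Initially T: 19, now '.': 29
Total burnt (originally-T cells now '.'): 18

Answer: 18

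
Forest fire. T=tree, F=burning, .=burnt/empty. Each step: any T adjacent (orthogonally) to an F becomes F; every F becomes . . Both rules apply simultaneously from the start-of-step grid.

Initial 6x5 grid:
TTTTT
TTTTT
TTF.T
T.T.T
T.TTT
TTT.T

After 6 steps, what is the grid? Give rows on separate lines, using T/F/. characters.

Step 1: 3 trees catch fire, 1 burn out
  TTTTT
  TTFTT
  TF..T
  T.F.T
  T.TTT
  TTT.T
Step 2: 5 trees catch fire, 3 burn out
  TTFTT
  TF.FT
  F...T
  T...T
  T.FTT
  TTT.T
Step 3: 7 trees catch fire, 5 burn out
  TF.FT
  F...F
  ....T
  F...T
  T..FT
  TTF.T
Step 4: 6 trees catch fire, 7 burn out
  F...F
  .....
  ....F
  ....T
  F...F
  TF..T
Step 5: 3 trees catch fire, 6 burn out
  .....
  .....
  .....
  ....F
  .....
  F...F
Step 6: 0 trees catch fire, 3 burn out
  .....
  .....
  .....
  .....
  .....
  .....

.....
.....
.....
.....
.....
.....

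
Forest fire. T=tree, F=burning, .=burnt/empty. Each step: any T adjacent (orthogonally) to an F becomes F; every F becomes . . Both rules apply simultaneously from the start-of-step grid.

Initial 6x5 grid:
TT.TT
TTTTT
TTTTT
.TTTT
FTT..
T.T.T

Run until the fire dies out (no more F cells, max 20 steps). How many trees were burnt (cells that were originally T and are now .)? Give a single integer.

Answer: 22

Derivation:
Step 1: +2 fires, +1 burnt (F count now 2)
Step 2: +2 fires, +2 burnt (F count now 2)
Step 3: +3 fires, +2 burnt (F count now 3)
Step 4: +4 fires, +3 burnt (F count now 4)
Step 5: +5 fires, +4 burnt (F count now 5)
Step 6: +3 fires, +5 burnt (F count now 3)
Step 7: +2 fires, +3 burnt (F count now 2)
Step 8: +1 fires, +2 burnt (F count now 1)
Step 9: +0 fires, +1 burnt (F count now 0)
Fire out after step 9
Initially T: 23, now '.': 29
Total burnt (originally-T cells now '.'): 22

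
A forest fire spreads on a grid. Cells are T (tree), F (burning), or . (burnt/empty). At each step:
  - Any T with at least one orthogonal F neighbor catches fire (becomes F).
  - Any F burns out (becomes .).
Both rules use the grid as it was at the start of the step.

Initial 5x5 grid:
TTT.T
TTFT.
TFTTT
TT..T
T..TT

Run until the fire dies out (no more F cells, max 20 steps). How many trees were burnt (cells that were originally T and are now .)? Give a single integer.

Step 1: +6 fires, +2 burnt (F count now 6)
Step 2: +4 fires, +6 burnt (F count now 4)
Step 3: +3 fires, +4 burnt (F count now 3)
Step 4: +1 fires, +3 burnt (F count now 1)
Step 5: +1 fires, +1 burnt (F count now 1)
Step 6: +1 fires, +1 burnt (F count now 1)
Step 7: +0 fires, +1 burnt (F count now 0)
Fire out after step 7
Initially T: 17, now '.': 24
Total burnt (originally-T cells now '.'): 16

Answer: 16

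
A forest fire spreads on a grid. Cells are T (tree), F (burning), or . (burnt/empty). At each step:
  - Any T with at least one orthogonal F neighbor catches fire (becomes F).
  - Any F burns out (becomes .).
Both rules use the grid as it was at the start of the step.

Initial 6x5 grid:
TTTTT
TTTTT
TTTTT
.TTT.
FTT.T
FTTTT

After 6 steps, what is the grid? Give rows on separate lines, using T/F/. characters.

Step 1: 2 trees catch fire, 2 burn out
  TTTTT
  TTTTT
  TTTTT
  .TTT.
  .FT.T
  .FTTT
Step 2: 3 trees catch fire, 2 burn out
  TTTTT
  TTTTT
  TTTTT
  .FTT.
  ..F.T
  ..FTT
Step 3: 3 trees catch fire, 3 burn out
  TTTTT
  TTTTT
  TFTTT
  ..FT.
  ....T
  ...FT
Step 4: 5 trees catch fire, 3 burn out
  TTTTT
  TFTTT
  F.FTT
  ...F.
  ....T
  ....F
Step 5: 5 trees catch fire, 5 burn out
  TFTTT
  F.FTT
  ...FT
  .....
  ....F
  .....
Step 6: 4 trees catch fire, 5 burn out
  F.FTT
  ...FT
  ....F
  .....
  .....
  .....

F.FTT
...FT
....F
.....
.....
.....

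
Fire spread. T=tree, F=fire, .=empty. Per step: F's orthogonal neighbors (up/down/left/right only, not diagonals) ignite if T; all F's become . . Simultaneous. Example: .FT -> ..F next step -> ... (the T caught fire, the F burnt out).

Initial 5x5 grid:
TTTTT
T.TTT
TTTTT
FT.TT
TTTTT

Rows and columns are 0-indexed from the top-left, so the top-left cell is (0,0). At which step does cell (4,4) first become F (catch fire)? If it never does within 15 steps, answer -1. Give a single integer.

Step 1: cell (4,4)='T' (+3 fires, +1 burnt)
Step 2: cell (4,4)='T' (+3 fires, +3 burnt)
Step 3: cell (4,4)='T' (+3 fires, +3 burnt)
Step 4: cell (4,4)='T' (+4 fires, +3 burnt)
Step 5: cell (4,4)='F' (+5 fires, +4 burnt)
  -> target ignites at step 5
Step 6: cell (4,4)='.' (+3 fires, +5 burnt)
Step 7: cell (4,4)='.' (+1 fires, +3 burnt)
Step 8: cell (4,4)='.' (+0 fires, +1 burnt)
  fire out at step 8

5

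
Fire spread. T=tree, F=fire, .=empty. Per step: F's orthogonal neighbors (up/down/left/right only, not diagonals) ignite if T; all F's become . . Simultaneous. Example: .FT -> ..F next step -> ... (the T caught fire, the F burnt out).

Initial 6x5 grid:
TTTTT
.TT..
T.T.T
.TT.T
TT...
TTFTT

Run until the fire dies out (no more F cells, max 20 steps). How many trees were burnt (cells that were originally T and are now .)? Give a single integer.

Step 1: +2 fires, +1 burnt (F count now 2)
Step 2: +3 fires, +2 burnt (F count now 3)
Step 3: +2 fires, +3 burnt (F count now 2)
Step 4: +1 fires, +2 burnt (F count now 1)
Step 5: +1 fires, +1 burnt (F count now 1)
Step 6: +1 fires, +1 burnt (F count now 1)
Step 7: +2 fires, +1 burnt (F count now 2)
Step 8: +2 fires, +2 burnt (F count now 2)
Step 9: +2 fires, +2 burnt (F count now 2)
Step 10: +0 fires, +2 burnt (F count now 0)
Fire out after step 10
Initially T: 19, now '.': 27
Total burnt (originally-T cells now '.'): 16

Answer: 16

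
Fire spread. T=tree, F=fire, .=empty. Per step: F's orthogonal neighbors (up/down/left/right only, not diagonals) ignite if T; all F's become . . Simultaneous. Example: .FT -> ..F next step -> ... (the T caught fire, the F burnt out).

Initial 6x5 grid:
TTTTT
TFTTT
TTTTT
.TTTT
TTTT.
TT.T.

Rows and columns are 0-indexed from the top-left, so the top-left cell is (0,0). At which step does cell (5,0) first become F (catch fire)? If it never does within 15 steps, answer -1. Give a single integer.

Step 1: cell (5,0)='T' (+4 fires, +1 burnt)
Step 2: cell (5,0)='T' (+6 fires, +4 burnt)
Step 3: cell (5,0)='T' (+5 fires, +6 burnt)
Step 4: cell (5,0)='T' (+6 fires, +5 burnt)
Step 5: cell (5,0)='F' (+3 fires, +6 burnt)
  -> target ignites at step 5
Step 6: cell (5,0)='.' (+1 fires, +3 burnt)
Step 7: cell (5,0)='.' (+0 fires, +1 burnt)
  fire out at step 7

5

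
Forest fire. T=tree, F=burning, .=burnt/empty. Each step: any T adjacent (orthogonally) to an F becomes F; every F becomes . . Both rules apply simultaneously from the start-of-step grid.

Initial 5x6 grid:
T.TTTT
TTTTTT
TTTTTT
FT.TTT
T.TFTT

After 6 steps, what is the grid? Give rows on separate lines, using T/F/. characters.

Step 1: 6 trees catch fire, 2 burn out
  T.TTTT
  TTTTTT
  FTTTTT
  .F.FTT
  F.F.FT
Step 2: 5 trees catch fire, 6 burn out
  T.TTTT
  FTTTTT
  .FTFTT
  ....FT
  .....F
Step 3: 6 trees catch fire, 5 burn out
  F.TTTT
  .FTFTT
  ..F.FT
  .....F
  ......
Step 4: 4 trees catch fire, 6 burn out
  ..TFTT
  ..F.FT
  .....F
  ......
  ......
Step 5: 3 trees catch fire, 4 burn out
  ..F.FT
  .....F
  ......
  ......
  ......
Step 6: 1 trees catch fire, 3 burn out
  .....F
  ......
  ......
  ......
  ......

.....F
......
......
......
......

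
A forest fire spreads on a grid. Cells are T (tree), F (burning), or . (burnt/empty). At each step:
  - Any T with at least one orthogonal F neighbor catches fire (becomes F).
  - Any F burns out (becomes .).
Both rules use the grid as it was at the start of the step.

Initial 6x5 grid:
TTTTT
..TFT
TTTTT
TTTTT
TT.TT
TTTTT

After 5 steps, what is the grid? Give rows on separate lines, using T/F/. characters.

Step 1: 4 trees catch fire, 1 burn out
  TTTFT
  ..F.F
  TTTFT
  TTTTT
  TT.TT
  TTTTT
Step 2: 5 trees catch fire, 4 burn out
  TTF.F
  .....
  TTF.F
  TTTFT
  TT.TT
  TTTTT
Step 3: 5 trees catch fire, 5 burn out
  TF...
  .....
  TF...
  TTF.F
  TT.FT
  TTTTT
Step 4: 5 trees catch fire, 5 burn out
  F....
  .....
  F....
  TF...
  TT..F
  TTTFT
Step 5: 4 trees catch fire, 5 burn out
  .....
  .....
  .....
  F....
  TF...
  TTF.F

.....
.....
.....
F....
TF...
TTF.F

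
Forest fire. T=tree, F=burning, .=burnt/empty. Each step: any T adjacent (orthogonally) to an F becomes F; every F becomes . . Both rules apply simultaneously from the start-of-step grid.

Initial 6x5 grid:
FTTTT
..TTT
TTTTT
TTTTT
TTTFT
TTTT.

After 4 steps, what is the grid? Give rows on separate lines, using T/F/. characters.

Step 1: 5 trees catch fire, 2 burn out
  .FTTT
  ..TTT
  TTTTT
  TTTFT
  TTF.F
  TTTF.
Step 2: 6 trees catch fire, 5 burn out
  ..FTT
  ..TTT
  TTTFT
  TTF.F
  TF...
  TTF..
Step 3: 8 trees catch fire, 6 burn out
  ...FT
  ..FFT
  TTF.F
  TF...
  F....
  TF...
Step 4: 5 trees catch fire, 8 burn out
  ....F
  ....F
  TF...
  F....
  .....
  F....

....F
....F
TF...
F....
.....
F....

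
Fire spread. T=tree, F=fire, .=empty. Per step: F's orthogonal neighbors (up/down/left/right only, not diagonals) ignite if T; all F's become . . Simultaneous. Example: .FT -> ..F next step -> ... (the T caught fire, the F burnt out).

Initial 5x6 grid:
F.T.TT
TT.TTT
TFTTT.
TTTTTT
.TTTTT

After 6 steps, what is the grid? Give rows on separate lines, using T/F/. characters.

Step 1: 5 trees catch fire, 2 burn out
  ..T.TT
  FF.TTT
  F.FTT.
  TFTTTT
  .TTTTT
Step 2: 4 trees catch fire, 5 burn out
  ..T.TT
  ...TTT
  ...FT.
  F.FTTT
  .FTTTT
Step 3: 4 trees catch fire, 4 burn out
  ..T.TT
  ...FTT
  ....F.
  ...FTT
  ..FTTT
Step 4: 3 trees catch fire, 4 burn out
  ..T.TT
  ....FT
  ......
  ....FT
  ...FTT
Step 5: 4 trees catch fire, 3 burn out
  ..T.FT
  .....F
  ......
  .....F
  ....FT
Step 6: 2 trees catch fire, 4 burn out
  ..T..F
  ......
  ......
  ......
  .....F

..T..F
......
......
......
.....F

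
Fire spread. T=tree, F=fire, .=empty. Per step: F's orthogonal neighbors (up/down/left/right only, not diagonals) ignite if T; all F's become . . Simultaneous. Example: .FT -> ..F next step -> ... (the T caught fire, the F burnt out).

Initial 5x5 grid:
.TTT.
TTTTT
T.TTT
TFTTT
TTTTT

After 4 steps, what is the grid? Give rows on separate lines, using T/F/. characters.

Step 1: 3 trees catch fire, 1 burn out
  .TTT.
  TTTTT
  T.TTT
  F.FTT
  TFTTT
Step 2: 5 trees catch fire, 3 burn out
  .TTT.
  TTTTT
  F.FTT
  ...FT
  F.FTT
Step 3: 5 trees catch fire, 5 burn out
  .TTT.
  FTFTT
  ...FT
  ....F
  ...FT
Step 4: 5 trees catch fire, 5 burn out
  .TFT.
  .F.FT
  ....F
  .....
  ....F

.TFT.
.F.FT
....F
.....
....F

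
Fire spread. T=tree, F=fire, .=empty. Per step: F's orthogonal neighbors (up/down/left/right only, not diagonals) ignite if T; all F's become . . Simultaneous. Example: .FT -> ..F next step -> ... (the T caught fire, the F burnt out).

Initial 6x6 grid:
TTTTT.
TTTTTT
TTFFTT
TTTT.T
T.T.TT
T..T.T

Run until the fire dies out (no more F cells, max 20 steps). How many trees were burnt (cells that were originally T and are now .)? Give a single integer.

Step 1: +6 fires, +2 burnt (F count now 6)
Step 2: +8 fires, +6 burnt (F count now 8)
Step 3: +6 fires, +8 burnt (F count now 6)
Step 4: +3 fires, +6 burnt (F count now 3)
Step 5: +3 fires, +3 burnt (F count now 3)
Step 6: +0 fires, +3 burnt (F count now 0)
Fire out after step 6
Initially T: 27, now '.': 35
Total burnt (originally-T cells now '.'): 26

Answer: 26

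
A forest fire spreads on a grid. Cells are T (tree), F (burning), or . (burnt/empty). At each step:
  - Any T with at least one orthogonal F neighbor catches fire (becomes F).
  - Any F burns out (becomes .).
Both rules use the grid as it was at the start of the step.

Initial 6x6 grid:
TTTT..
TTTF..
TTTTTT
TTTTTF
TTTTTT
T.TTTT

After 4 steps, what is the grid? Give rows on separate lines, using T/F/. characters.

Step 1: 6 trees catch fire, 2 burn out
  TTTF..
  TTF...
  TTTFTF
  TTTTF.
  TTTTTF
  T.TTTT
Step 2: 7 trees catch fire, 6 burn out
  TTF...
  TF....
  TTF.F.
  TTTF..
  TTTTF.
  T.TTTF
Step 3: 6 trees catch fire, 7 burn out
  TF....
  F.....
  TF....
  TTF...
  TTTF..
  T.TTF.
Step 4: 5 trees catch fire, 6 burn out
  F.....
  ......
  F.....
  TF....
  TTF...
  T.TF..

F.....
......
F.....
TF....
TTF...
T.TF..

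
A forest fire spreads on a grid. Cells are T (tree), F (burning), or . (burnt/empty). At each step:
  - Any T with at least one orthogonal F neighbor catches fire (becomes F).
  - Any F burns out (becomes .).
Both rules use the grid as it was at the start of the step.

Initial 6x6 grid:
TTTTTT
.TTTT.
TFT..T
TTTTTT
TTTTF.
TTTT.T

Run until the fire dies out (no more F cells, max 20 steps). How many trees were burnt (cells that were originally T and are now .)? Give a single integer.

Step 1: +6 fires, +2 burnt (F count now 6)
Step 2: +9 fires, +6 burnt (F count now 9)
Step 3: +7 fires, +9 burnt (F count now 7)
Step 4: +3 fires, +7 burnt (F count now 3)
Step 5: +1 fires, +3 burnt (F count now 1)
Step 6: +1 fires, +1 burnt (F count now 1)
Step 7: +0 fires, +1 burnt (F count now 0)
Fire out after step 7
Initially T: 28, now '.': 35
Total burnt (originally-T cells now '.'): 27

Answer: 27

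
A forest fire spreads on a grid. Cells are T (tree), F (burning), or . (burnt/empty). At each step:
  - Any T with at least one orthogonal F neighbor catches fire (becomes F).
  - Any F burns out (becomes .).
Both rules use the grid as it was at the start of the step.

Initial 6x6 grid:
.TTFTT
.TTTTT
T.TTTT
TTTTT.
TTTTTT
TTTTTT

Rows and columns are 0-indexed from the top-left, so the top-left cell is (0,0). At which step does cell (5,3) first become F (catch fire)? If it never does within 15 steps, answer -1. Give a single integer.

Step 1: cell (5,3)='T' (+3 fires, +1 burnt)
Step 2: cell (5,3)='T' (+5 fires, +3 burnt)
Step 3: cell (5,3)='T' (+5 fires, +5 burnt)
Step 4: cell (5,3)='T' (+4 fires, +5 burnt)
Step 5: cell (5,3)='F' (+4 fires, +4 burnt)
  -> target ignites at step 5
Step 6: cell (5,3)='.' (+5 fires, +4 burnt)
Step 7: cell (5,3)='.' (+4 fires, +5 burnt)
Step 8: cell (5,3)='.' (+1 fires, +4 burnt)
Step 9: cell (5,3)='.' (+0 fires, +1 burnt)
  fire out at step 9

5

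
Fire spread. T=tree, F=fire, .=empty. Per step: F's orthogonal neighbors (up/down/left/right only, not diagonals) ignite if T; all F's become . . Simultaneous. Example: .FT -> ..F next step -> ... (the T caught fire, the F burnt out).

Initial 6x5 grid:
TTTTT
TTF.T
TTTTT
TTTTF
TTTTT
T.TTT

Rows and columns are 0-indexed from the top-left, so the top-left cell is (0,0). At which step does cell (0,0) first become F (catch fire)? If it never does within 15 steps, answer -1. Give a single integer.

Step 1: cell (0,0)='T' (+6 fires, +2 burnt)
Step 2: cell (0,0)='T' (+9 fires, +6 burnt)
Step 3: cell (0,0)='F' (+6 fires, +9 burnt)
  -> target ignites at step 3
Step 4: cell (0,0)='.' (+3 fires, +6 burnt)
Step 5: cell (0,0)='.' (+1 fires, +3 burnt)
Step 6: cell (0,0)='.' (+1 fires, +1 burnt)
Step 7: cell (0,0)='.' (+0 fires, +1 burnt)
  fire out at step 7

3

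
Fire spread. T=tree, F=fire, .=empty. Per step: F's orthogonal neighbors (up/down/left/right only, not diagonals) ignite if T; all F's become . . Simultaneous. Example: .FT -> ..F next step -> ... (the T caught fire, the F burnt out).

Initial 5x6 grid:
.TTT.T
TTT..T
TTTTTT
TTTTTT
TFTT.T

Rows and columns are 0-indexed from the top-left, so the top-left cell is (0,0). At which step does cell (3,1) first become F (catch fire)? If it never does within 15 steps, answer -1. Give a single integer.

Step 1: cell (3,1)='F' (+3 fires, +1 burnt)
  -> target ignites at step 1
Step 2: cell (3,1)='.' (+4 fires, +3 burnt)
Step 3: cell (3,1)='.' (+4 fires, +4 burnt)
Step 4: cell (3,1)='.' (+5 fires, +4 burnt)
Step 5: cell (3,1)='.' (+3 fires, +5 burnt)
Step 6: cell (3,1)='.' (+3 fires, +3 burnt)
Step 7: cell (3,1)='.' (+1 fires, +3 burnt)
Step 8: cell (3,1)='.' (+1 fires, +1 burnt)
Step 9: cell (3,1)='.' (+0 fires, +1 burnt)
  fire out at step 9

1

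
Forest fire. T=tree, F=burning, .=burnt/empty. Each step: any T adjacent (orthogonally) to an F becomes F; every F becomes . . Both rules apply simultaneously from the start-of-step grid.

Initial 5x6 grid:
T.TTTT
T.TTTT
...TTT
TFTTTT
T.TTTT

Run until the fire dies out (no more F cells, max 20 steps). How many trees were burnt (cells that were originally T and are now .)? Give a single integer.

Step 1: +2 fires, +1 burnt (F count now 2)
Step 2: +3 fires, +2 burnt (F count now 3)
Step 3: +3 fires, +3 burnt (F count now 3)
Step 4: +4 fires, +3 burnt (F count now 4)
Step 5: +5 fires, +4 burnt (F count now 5)
Step 6: +3 fires, +5 burnt (F count now 3)
Step 7: +1 fires, +3 burnt (F count now 1)
Step 8: +0 fires, +1 burnt (F count now 0)
Fire out after step 8
Initially T: 23, now '.': 28
Total burnt (originally-T cells now '.'): 21

Answer: 21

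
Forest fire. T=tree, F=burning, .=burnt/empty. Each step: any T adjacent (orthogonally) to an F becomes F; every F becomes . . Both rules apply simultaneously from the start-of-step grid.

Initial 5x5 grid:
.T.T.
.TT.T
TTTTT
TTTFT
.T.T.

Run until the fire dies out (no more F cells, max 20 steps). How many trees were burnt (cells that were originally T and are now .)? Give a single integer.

Answer: 15

Derivation:
Step 1: +4 fires, +1 burnt (F count now 4)
Step 2: +3 fires, +4 burnt (F count now 3)
Step 3: +5 fires, +3 burnt (F count now 5)
Step 4: +2 fires, +5 burnt (F count now 2)
Step 5: +1 fires, +2 burnt (F count now 1)
Step 6: +0 fires, +1 burnt (F count now 0)
Fire out after step 6
Initially T: 16, now '.': 24
Total burnt (originally-T cells now '.'): 15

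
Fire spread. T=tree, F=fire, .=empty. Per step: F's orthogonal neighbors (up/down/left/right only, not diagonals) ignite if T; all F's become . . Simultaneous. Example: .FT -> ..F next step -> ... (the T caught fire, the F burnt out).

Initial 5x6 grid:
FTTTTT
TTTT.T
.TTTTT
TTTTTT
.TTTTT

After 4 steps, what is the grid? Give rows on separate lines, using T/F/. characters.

Step 1: 2 trees catch fire, 1 burn out
  .FTTTT
  FTTT.T
  .TTTTT
  TTTTTT
  .TTTTT
Step 2: 2 trees catch fire, 2 burn out
  ..FTTT
  .FTT.T
  .TTTTT
  TTTTTT
  .TTTTT
Step 3: 3 trees catch fire, 2 burn out
  ...FTT
  ..FT.T
  .FTTTT
  TTTTTT
  .TTTTT
Step 4: 4 trees catch fire, 3 burn out
  ....FT
  ...F.T
  ..FTTT
  TFTTTT
  .TTTTT

....FT
...F.T
..FTTT
TFTTTT
.TTTTT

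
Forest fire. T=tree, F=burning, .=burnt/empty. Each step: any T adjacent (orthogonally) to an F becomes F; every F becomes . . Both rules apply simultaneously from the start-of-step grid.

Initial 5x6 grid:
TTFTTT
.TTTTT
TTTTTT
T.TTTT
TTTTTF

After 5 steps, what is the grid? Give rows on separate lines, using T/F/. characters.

Step 1: 5 trees catch fire, 2 burn out
  TF.FTT
  .TFTTT
  TTTTTT
  T.TTTF
  TTTTF.
Step 2: 8 trees catch fire, 5 burn out
  F...FT
  .F.FTT
  TTFTTF
  T.TTF.
  TTTF..
Step 3: 9 trees catch fire, 8 burn out
  .....F
  ....FF
  TF.FF.
  T.FF..
  TTF...
Step 4: 2 trees catch fire, 9 burn out
  ......
  ......
  F.....
  T.....
  TF....
Step 5: 2 trees catch fire, 2 burn out
  ......
  ......
  ......
  F.....
  F.....

......
......
......
F.....
F.....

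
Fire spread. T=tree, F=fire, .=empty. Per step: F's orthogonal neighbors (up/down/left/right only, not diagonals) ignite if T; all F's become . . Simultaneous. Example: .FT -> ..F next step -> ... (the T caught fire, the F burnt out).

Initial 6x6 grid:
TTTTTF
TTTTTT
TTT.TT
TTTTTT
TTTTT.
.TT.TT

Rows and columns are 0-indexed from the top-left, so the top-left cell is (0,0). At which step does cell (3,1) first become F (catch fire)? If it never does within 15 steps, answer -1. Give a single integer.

Step 1: cell (3,1)='T' (+2 fires, +1 burnt)
Step 2: cell (3,1)='T' (+3 fires, +2 burnt)
Step 3: cell (3,1)='T' (+4 fires, +3 burnt)
Step 4: cell (3,1)='T' (+3 fires, +4 burnt)
Step 5: cell (3,1)='T' (+5 fires, +3 burnt)
Step 6: cell (3,1)='T' (+5 fires, +5 burnt)
Step 7: cell (3,1)='F' (+4 fires, +5 burnt)
  -> target ignites at step 7
Step 8: cell (3,1)='.' (+3 fires, +4 burnt)
Step 9: cell (3,1)='.' (+2 fires, +3 burnt)
Step 10: cell (3,1)='.' (+0 fires, +2 burnt)
  fire out at step 10

7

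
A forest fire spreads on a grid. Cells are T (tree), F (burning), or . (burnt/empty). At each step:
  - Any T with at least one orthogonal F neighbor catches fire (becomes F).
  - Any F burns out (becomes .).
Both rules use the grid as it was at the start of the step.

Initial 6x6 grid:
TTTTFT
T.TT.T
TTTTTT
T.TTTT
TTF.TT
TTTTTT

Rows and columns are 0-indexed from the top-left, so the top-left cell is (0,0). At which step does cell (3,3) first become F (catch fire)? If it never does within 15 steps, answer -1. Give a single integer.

Step 1: cell (3,3)='T' (+5 fires, +2 burnt)
Step 2: cell (3,3)='F' (+8 fires, +5 burnt)
  -> target ignites at step 2
Step 3: cell (3,3)='.' (+9 fires, +8 burnt)
Step 4: cell (3,3)='.' (+6 fires, +9 burnt)
Step 5: cell (3,3)='.' (+2 fires, +6 burnt)
Step 6: cell (3,3)='.' (+0 fires, +2 burnt)
  fire out at step 6

2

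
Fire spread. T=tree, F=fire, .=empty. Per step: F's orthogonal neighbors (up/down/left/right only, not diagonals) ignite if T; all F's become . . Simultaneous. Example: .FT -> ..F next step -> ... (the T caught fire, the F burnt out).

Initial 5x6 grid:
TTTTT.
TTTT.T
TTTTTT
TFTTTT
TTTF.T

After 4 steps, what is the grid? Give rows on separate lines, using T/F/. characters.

Step 1: 6 trees catch fire, 2 burn out
  TTTTT.
  TTTT.T
  TFTTTT
  F.FFTT
  TFF..T
Step 2: 6 trees catch fire, 6 burn out
  TTTTT.
  TFTT.T
  F.FFTT
  ....FT
  F....T
Step 3: 6 trees catch fire, 6 burn out
  TFTTT.
  F.FF.T
  ....FT
  .....F
  .....T
Step 4: 5 trees catch fire, 6 burn out
  F.FFT.
  .....T
  .....F
  ......
  .....F

F.FFT.
.....T
.....F
......
.....F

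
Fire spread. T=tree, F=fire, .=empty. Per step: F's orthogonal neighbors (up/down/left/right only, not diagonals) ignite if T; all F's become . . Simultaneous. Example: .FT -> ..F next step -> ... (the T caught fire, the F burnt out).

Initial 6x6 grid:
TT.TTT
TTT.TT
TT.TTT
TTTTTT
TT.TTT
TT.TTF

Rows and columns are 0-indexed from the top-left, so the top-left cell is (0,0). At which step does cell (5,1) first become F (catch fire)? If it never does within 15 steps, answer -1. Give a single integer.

Step 1: cell (5,1)='T' (+2 fires, +1 burnt)
Step 2: cell (5,1)='T' (+3 fires, +2 burnt)
Step 3: cell (5,1)='T' (+3 fires, +3 burnt)
Step 4: cell (5,1)='T' (+3 fires, +3 burnt)
Step 5: cell (5,1)='T' (+4 fires, +3 burnt)
Step 6: cell (5,1)='T' (+2 fires, +4 burnt)
Step 7: cell (5,1)='T' (+4 fires, +2 burnt)
Step 8: cell (5,1)='F' (+4 fires, +4 burnt)
  -> target ignites at step 8
Step 9: cell (5,1)='.' (+4 fires, +4 burnt)
Step 10: cell (5,1)='.' (+1 fires, +4 burnt)
Step 11: cell (5,1)='.' (+0 fires, +1 burnt)
  fire out at step 11

8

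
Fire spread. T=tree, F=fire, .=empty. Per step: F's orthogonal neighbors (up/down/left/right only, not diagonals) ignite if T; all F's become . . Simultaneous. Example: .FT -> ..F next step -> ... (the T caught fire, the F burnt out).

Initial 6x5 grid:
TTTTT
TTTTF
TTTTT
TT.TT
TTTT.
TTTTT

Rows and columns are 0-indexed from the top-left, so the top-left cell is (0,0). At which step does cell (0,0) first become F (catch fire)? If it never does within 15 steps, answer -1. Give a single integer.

Step 1: cell (0,0)='T' (+3 fires, +1 burnt)
Step 2: cell (0,0)='T' (+4 fires, +3 burnt)
Step 3: cell (0,0)='T' (+4 fires, +4 burnt)
Step 4: cell (0,0)='T' (+4 fires, +4 burnt)
Step 5: cell (0,0)='F' (+5 fires, +4 burnt)
  -> target ignites at step 5
Step 6: cell (0,0)='.' (+4 fires, +5 burnt)
Step 7: cell (0,0)='.' (+2 fires, +4 burnt)
Step 8: cell (0,0)='.' (+1 fires, +2 burnt)
Step 9: cell (0,0)='.' (+0 fires, +1 burnt)
  fire out at step 9

5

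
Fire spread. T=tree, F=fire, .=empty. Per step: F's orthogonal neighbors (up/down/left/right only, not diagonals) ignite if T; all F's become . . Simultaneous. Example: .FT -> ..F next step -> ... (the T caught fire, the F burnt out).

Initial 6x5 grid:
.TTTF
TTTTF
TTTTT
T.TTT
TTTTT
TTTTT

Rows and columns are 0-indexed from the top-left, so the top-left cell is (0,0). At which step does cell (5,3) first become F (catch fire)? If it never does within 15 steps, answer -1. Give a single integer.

Step 1: cell (5,3)='T' (+3 fires, +2 burnt)
Step 2: cell (5,3)='T' (+4 fires, +3 burnt)
Step 3: cell (5,3)='T' (+5 fires, +4 burnt)
Step 4: cell (5,3)='T' (+5 fires, +5 burnt)
Step 5: cell (5,3)='F' (+3 fires, +5 burnt)
  -> target ignites at step 5
Step 6: cell (5,3)='.' (+3 fires, +3 burnt)
Step 7: cell (5,3)='.' (+2 fires, +3 burnt)
Step 8: cell (5,3)='.' (+1 fires, +2 burnt)
Step 9: cell (5,3)='.' (+0 fires, +1 burnt)
  fire out at step 9

5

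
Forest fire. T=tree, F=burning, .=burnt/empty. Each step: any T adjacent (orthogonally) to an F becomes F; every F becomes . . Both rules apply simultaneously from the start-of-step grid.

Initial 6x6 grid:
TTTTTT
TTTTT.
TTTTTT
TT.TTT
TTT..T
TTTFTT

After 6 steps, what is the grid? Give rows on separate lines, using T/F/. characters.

Step 1: 2 trees catch fire, 1 burn out
  TTTTTT
  TTTTT.
  TTTTTT
  TT.TTT
  TTT..T
  TTF.FT
Step 2: 3 trees catch fire, 2 burn out
  TTTTTT
  TTTTT.
  TTTTTT
  TT.TTT
  TTF..T
  TF...F
Step 3: 3 trees catch fire, 3 burn out
  TTTTTT
  TTTTT.
  TTTTTT
  TT.TTT
  TF...F
  F.....
Step 4: 3 trees catch fire, 3 burn out
  TTTTTT
  TTTTT.
  TTTTTT
  TF.TTF
  F.....
  ......
Step 5: 4 trees catch fire, 3 burn out
  TTTTTT
  TTTTT.
  TFTTTF
  F..TF.
  ......
  ......
Step 6: 5 trees catch fire, 4 burn out
  TTTTTT
  TFTTT.
  F.FTF.
  ...F..
  ......
  ......

TTTTTT
TFTTT.
F.FTF.
...F..
......
......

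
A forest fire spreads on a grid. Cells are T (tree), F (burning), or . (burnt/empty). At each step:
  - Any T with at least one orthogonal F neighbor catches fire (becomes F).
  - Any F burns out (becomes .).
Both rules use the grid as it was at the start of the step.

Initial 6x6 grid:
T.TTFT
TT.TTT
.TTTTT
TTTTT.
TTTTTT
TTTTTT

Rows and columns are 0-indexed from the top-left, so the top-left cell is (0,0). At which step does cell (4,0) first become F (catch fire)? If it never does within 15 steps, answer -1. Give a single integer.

Step 1: cell (4,0)='T' (+3 fires, +1 burnt)
Step 2: cell (4,0)='T' (+4 fires, +3 burnt)
Step 3: cell (4,0)='T' (+3 fires, +4 burnt)
Step 4: cell (4,0)='T' (+3 fires, +3 burnt)
Step 5: cell (4,0)='T' (+5 fires, +3 burnt)
Step 6: cell (4,0)='T' (+5 fires, +5 burnt)
Step 7: cell (4,0)='T' (+4 fires, +5 burnt)
Step 8: cell (4,0)='F' (+3 fires, +4 burnt)
  -> target ignites at step 8
Step 9: cell (4,0)='.' (+1 fires, +3 burnt)
Step 10: cell (4,0)='.' (+0 fires, +1 burnt)
  fire out at step 10

8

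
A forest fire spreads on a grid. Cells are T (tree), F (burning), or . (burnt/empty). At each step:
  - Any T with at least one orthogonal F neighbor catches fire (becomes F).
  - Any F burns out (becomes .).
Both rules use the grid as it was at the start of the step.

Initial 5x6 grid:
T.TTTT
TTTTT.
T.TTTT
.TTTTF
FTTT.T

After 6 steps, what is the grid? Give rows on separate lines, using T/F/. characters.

Step 1: 4 trees catch fire, 2 burn out
  T.TTTT
  TTTTT.
  T.TTTF
  .TTTF.
  .FTT.F
Step 2: 4 trees catch fire, 4 burn out
  T.TTTT
  TTTTT.
  T.TTF.
  .FTF..
  ..FT..
Step 3: 4 trees catch fire, 4 burn out
  T.TTTT
  TTTTF.
  T.TF..
  ..F...
  ...F..
Step 4: 3 trees catch fire, 4 burn out
  T.TTFT
  TTTF..
  T.F...
  ......
  ......
Step 5: 3 trees catch fire, 3 burn out
  T.TF.F
  TTF...
  T.....
  ......
  ......
Step 6: 2 trees catch fire, 3 burn out
  T.F...
  TF....
  T.....
  ......
  ......

T.F...
TF....
T.....
......
......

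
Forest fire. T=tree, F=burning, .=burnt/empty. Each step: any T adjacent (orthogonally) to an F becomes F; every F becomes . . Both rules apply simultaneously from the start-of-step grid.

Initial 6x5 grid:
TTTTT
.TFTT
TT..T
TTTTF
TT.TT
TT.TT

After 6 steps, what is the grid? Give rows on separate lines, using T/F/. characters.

Step 1: 6 trees catch fire, 2 burn out
  TTFTT
  .F.FT
  TT..F
  TTTF.
  TT.TF
  TT.TT
Step 2: 7 trees catch fire, 6 burn out
  TF.FT
  ....F
  TF...
  TTF..
  TT.F.
  TT.TF
Step 3: 5 trees catch fire, 7 burn out
  F...F
  .....
  F....
  TF...
  TT...
  TT.F.
Step 4: 2 trees catch fire, 5 burn out
  .....
  .....
  .....
  F....
  TF...
  TT...
Step 5: 2 trees catch fire, 2 burn out
  .....
  .....
  .....
  .....
  F....
  TF...
Step 6: 1 trees catch fire, 2 burn out
  .....
  .....
  .....
  .....
  .....
  F....

.....
.....
.....
.....
.....
F....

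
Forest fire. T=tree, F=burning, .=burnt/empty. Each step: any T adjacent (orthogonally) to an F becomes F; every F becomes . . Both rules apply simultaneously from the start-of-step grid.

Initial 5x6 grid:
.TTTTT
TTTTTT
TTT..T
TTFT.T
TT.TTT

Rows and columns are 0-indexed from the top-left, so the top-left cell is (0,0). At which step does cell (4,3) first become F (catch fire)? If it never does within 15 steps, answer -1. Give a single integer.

Step 1: cell (4,3)='T' (+3 fires, +1 burnt)
Step 2: cell (4,3)='F' (+5 fires, +3 burnt)
  -> target ignites at step 2
Step 3: cell (4,3)='.' (+6 fires, +5 burnt)
Step 4: cell (4,3)='.' (+5 fires, +6 burnt)
Step 5: cell (4,3)='.' (+3 fires, +5 burnt)
Step 6: cell (4,3)='.' (+2 fires, +3 burnt)
Step 7: cell (4,3)='.' (+0 fires, +2 burnt)
  fire out at step 7

2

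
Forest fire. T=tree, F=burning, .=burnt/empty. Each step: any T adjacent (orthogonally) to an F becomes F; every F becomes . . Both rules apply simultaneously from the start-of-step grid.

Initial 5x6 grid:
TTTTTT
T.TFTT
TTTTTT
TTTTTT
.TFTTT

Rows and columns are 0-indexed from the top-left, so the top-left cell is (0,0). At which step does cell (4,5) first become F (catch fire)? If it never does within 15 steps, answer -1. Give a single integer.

Step 1: cell (4,5)='T' (+7 fires, +2 burnt)
Step 2: cell (4,5)='T' (+8 fires, +7 burnt)
Step 3: cell (4,5)='F' (+7 fires, +8 burnt)
  -> target ignites at step 3
Step 4: cell (4,5)='.' (+3 fires, +7 burnt)
Step 5: cell (4,5)='.' (+1 fires, +3 burnt)
Step 6: cell (4,5)='.' (+0 fires, +1 burnt)
  fire out at step 6

3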